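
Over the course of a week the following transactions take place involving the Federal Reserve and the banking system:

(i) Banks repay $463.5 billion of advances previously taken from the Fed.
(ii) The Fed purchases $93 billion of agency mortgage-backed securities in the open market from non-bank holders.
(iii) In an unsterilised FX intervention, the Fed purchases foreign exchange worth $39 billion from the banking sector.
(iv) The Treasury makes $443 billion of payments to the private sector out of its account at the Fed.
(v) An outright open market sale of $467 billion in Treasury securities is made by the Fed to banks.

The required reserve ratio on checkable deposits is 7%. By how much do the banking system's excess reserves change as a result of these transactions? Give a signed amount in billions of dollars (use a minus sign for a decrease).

Discount-window repayment $463.5 billion: reserves −$463.5B, deposits 0.
Asset purchase (from non-banks) $93 billion: reserves +$93B, deposits +$93B.
FX purchase $39 billion: reserves +$39B, deposits 0.
Government spending $443 billion: reserves +$443B, deposits +$443B.
OMO sale (to banks) $467 billion: reserves −$467B, deposits 0.
Totals: Δreserves = −$355.5B, Δdeposits = +$536B.
Δrequired reserves = 7% × +$536B = +$37.52B.
Δexcess reserves = Δreserves − Δrequired = −$355.5B − (+$37.52B) = -$393.02 billion.

-$393.02 billion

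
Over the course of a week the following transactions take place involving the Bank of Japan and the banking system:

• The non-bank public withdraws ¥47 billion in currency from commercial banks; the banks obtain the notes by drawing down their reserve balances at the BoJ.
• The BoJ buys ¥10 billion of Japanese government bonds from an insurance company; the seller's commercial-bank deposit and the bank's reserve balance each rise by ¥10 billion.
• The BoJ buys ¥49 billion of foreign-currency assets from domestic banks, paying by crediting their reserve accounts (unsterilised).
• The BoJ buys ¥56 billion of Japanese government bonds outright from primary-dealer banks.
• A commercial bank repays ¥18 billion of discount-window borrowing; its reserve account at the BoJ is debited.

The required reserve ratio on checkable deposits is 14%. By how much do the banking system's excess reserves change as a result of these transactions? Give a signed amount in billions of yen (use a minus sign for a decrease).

+¥55.18 billion

Currency withdrawal ¥47 billion: reserves −¥47B, deposits −¥47B.
Asset purchase (from non-banks) ¥10 billion: reserves +¥10B, deposits +¥10B.
FX purchase ¥49 billion: reserves +¥49B, deposits 0.
OMO purchase (from banks) ¥56 billion: reserves +¥56B, deposits 0.
Discount-window repayment ¥18 billion: reserves −¥18B, deposits 0.
Totals: Δreserves = +¥50B, Δdeposits = −¥37B.
Δrequired reserves = 14% × −¥37B = −¥5.18B.
Δexcess reserves = Δreserves − Δrequired = +¥50B − (−¥5.18B) = +¥55.18 billion.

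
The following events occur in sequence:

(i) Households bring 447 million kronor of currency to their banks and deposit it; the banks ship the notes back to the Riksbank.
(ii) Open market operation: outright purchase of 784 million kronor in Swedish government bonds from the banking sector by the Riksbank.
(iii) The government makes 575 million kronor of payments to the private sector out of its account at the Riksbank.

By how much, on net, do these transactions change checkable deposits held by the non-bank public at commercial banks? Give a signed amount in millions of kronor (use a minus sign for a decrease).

Riksbank balance sheet:
  Assets:      Securities +784M
  Liabilities: Bank reserves +1806M, Currency in circulation −447M, Government deposits −575M
Commercial banking system:
  Assets:      Reserves at CB +1806M, Securities −784M
  Liabilities: Checkable deposits +1022M
So the change in checkable deposits held by the non-bank public at commercial banks is +1022 million.

+1022 million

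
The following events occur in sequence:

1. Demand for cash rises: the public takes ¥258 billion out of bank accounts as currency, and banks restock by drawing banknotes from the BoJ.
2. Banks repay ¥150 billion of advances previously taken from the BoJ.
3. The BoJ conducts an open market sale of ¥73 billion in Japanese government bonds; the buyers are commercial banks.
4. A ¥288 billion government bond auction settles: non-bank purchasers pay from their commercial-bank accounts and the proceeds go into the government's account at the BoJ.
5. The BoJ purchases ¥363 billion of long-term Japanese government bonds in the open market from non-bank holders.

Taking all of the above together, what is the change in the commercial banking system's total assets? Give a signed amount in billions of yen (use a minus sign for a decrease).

Currency withdrawal ¥258 billion: bank balance sheets shrink → −¥258B.
Discount-window repayment ¥150 billion: bank balance sheets shrink → −¥150B.
OMO sale (to banks) ¥73 billion: just an asset swap on bank balance sheets → 0.
Government account inflow ¥288 billion: bank balance sheets shrink → −¥288B.
Asset purchase (from non-banks) ¥363 billion: bank balance sheets expand → +¥363B.
Net: −258 − 150 + 0 − 288 + 363 = -¥333 billion.

-¥333 billion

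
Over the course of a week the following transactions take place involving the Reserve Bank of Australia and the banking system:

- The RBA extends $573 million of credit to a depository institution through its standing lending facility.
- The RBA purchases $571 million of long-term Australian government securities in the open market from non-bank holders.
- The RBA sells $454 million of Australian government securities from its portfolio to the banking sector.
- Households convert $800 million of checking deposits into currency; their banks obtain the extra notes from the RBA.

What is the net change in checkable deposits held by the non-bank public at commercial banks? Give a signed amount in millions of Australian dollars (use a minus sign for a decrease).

-$229 million

Discount-window loan $573 million: the counterparty is a bank, so public deposits are unchanged → 0.
Asset purchase (from non-banks) $571 million: non-bank counterparties' bank balances rise → +$571M.
OMO sale (to banks) $454 million: the counterparty is a bank, so public deposits are unchanged → 0.
Currency withdrawal $800 million: non-bank counterparties' bank balances fall → −$800M.
Net: 0 + 571 + 0 − 800 = -$229 million.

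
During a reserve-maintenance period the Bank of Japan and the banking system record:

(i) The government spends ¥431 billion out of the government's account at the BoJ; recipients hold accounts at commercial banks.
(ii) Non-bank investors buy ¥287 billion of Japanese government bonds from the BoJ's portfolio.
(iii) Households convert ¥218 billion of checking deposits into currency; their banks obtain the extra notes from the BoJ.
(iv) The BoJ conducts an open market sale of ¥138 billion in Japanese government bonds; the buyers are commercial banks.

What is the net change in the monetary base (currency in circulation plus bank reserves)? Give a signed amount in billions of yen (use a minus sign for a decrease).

+¥6 billion

Government spending ¥431 billion: a non-base liability converts back to reserves → +¥431B.
Asset sale (to non-banks) ¥287 billion: BoJ balance sheet contracts → −¥287B.
Currency withdrawal ¥218 billion: just a shift between currency and reserves — both are base money → 0.
OMO sale (to banks) ¥138 billion: BoJ balance sheet contracts → −¥138B.
Net: 431 − 287 + 0 − 138 = +¥6 billion.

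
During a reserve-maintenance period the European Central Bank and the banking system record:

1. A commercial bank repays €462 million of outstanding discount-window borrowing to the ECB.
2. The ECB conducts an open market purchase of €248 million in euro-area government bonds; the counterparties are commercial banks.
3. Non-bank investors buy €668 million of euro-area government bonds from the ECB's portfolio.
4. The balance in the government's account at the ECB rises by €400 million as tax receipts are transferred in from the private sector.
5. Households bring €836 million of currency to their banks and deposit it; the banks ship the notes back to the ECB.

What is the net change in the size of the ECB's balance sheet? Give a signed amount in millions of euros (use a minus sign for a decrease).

Discount-window repayment €462 million: an ECB asset is shed → −€462M.
OMO purchase (from banks) €248 million: an ECB asset is acquired → +€248M.
Asset sale (to non-banks) €668 million: an ECB asset is shed → −€668M.
Government account inflow €400 million: only the composition of liabilities changes → 0.
Currency deposit €836 million: only the composition of liabilities changes → 0.
Net: −462 + 248 − 668 + 0 + 0 = -€882 million.

-€882 million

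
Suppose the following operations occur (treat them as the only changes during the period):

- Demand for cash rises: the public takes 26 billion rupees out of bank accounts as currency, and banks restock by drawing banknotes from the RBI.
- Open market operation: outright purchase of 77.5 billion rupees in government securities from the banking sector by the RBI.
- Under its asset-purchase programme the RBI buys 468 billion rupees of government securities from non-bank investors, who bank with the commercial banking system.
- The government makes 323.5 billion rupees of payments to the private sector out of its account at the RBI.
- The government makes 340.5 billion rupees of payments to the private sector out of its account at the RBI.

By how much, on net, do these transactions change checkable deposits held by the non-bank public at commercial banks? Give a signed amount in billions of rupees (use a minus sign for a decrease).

+1106 billion

RBI balance sheet:
  Assets:      Securities +545.5B
  Liabilities: Bank reserves +1183.5B, Currency in circulation +26B, Government deposits −664B
Commercial banking system:
  Assets:      Reserves at CB +1183.5B, Securities −77.5B
  Liabilities: Checkable deposits +1106B
So the change in checkable deposits held by the non-bank public at commercial banks is +1106 billion.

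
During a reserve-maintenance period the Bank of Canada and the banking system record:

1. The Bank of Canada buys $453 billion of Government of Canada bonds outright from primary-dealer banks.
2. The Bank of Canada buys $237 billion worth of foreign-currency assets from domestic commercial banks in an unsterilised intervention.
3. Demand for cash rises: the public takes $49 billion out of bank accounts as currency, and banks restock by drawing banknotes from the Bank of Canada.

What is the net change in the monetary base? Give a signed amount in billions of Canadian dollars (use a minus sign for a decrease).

Bank of Canada balance sheet:
  Assets:      Securities +$453B, Foreign assets +$237B
  Liabilities: Bank reserves +$641B, Currency in circulation +$49B
Monetary base = currency + reserves: +$49B + (+$641B) = +$690 billion.

+$690 billion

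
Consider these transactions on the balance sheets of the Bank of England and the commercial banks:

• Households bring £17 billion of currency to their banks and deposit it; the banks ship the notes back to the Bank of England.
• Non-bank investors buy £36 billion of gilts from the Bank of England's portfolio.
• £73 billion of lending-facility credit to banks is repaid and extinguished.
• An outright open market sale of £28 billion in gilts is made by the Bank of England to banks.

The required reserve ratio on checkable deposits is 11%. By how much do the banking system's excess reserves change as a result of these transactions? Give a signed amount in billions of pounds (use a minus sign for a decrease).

Currency deposit £17 billion: reserves +£17B, deposits +£17B.
Asset sale (to non-banks) £36 billion: reserves −£36B, deposits −£36B.
Discount-window repayment £73 billion: reserves −£73B, deposits 0.
OMO sale (to banks) £28 billion: reserves −£28B, deposits 0.
Totals: Δreserves = −£120B, Δdeposits = −£19B.
Δrequired reserves = 11% × −£19B = −£2.09B.
Δexcess reserves = Δreserves − Δrequired = −£120B − (−£2.09B) = -£117.91 billion.

-£117.91 billion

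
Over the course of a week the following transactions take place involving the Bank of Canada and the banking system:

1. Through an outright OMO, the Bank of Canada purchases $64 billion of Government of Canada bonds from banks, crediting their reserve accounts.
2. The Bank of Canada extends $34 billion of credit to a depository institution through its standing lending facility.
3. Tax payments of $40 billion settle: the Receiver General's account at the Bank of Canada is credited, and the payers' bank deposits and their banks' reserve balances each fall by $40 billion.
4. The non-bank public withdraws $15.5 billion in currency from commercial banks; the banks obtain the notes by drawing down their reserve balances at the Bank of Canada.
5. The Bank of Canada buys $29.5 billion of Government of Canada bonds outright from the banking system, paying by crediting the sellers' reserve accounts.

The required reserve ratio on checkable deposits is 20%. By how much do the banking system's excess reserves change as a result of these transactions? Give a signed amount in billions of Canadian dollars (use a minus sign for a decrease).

OMO purchase (from banks) $64 billion: reserves +$64B, deposits 0.
Discount-window loan $34 billion: reserves +$34B, deposits 0.
Government account inflow $40 billion: reserves −$40B, deposits −$40B.
Currency withdrawal $15.5 billion: reserves −$15.5B, deposits −$15.5B.
OMO purchase (from banks) $29.5 billion: reserves +$29.5B, deposits 0.
Totals: Δreserves = +$72B, Δdeposits = −$55.5B.
Δrequired reserves = 20% × −$55.5B = −$11.1B.
Δexcess reserves = Δreserves − Δrequired = +$72B − (−$11.1B) = +$83.1 billion.

+$83.1 billion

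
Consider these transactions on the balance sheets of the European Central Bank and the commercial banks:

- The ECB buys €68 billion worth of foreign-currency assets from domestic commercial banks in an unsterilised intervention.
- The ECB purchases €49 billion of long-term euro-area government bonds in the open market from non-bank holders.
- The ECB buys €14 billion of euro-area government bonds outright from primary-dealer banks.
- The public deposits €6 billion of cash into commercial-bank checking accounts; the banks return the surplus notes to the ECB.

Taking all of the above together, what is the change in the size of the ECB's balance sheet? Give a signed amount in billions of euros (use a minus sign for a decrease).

+€131 billion

ECB balance sheet:
  Assets:      Securities +€63B, Foreign assets +€68B
  Liabilities: Bank reserves +€137B, Currency in circulation −€6B
Change in total ECB assets = +€131 billion.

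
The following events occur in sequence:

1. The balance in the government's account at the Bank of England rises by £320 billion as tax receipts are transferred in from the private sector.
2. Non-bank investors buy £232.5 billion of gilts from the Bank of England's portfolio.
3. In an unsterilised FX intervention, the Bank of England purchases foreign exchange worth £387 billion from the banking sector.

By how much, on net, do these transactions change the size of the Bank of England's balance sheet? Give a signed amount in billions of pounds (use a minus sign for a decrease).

+£154.5 billion

Government account inflow £320 billion: only the composition of liabilities changes → 0.
Asset sale (to non-banks) £232.5 billion: a Bank of England asset is shed → −£232.5B.
FX purchase £387 billion: a Bank of England asset is acquired → +£387B.
Net: 0 − 232.5 + 387 = +£154.5 billion.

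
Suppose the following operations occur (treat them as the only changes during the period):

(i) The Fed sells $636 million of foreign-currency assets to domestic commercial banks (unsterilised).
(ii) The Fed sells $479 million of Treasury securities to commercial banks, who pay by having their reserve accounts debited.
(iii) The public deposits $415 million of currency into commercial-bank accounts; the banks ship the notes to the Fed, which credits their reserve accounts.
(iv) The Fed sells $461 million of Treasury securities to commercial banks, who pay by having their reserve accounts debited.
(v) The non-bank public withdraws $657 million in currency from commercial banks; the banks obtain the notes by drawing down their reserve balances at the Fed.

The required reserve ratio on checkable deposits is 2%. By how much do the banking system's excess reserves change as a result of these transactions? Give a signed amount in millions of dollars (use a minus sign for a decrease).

-$1813.16 million

FX sale $636 million: reserves −$636M, deposits 0.
OMO sale (to banks) $479 million: reserves −$479M, deposits 0.
Currency deposit $415 million: reserves +$415M, deposits +$415M.
OMO sale (to banks) $461 million: reserves −$461M, deposits 0.
Currency withdrawal $657 million: reserves −$657M, deposits −$657M.
Totals: Δreserves = −$1818M, Δdeposits = −$242M.
Δrequired reserves = 2% × −$242M = −$4.84M.
Δexcess reserves = Δreserves − Δrequired = −$1818M − (−$4.84M) = -$1813.16 million.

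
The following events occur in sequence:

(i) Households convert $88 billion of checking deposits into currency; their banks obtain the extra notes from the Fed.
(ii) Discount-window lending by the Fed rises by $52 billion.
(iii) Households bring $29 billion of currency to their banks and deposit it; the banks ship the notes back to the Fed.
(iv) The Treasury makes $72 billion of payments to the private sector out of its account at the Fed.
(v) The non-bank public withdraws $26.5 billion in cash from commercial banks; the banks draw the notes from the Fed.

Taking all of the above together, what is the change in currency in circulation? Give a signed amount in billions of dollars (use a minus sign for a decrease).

+$85.5 billion

Fed balance sheet:
  Assets:      Loans to banks +$52B
  Liabilities: Bank reserves +$38.5B, Currency in circulation +$85.5B, Government deposits −$72B
So the change in currency in circulation is +$85.5 billion.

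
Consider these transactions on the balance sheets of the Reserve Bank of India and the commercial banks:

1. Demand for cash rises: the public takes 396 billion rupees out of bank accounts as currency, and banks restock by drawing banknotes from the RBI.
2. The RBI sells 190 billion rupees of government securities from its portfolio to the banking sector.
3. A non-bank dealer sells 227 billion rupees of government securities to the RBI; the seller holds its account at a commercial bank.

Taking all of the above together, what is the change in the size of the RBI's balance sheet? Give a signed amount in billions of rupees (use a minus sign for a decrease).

+37 billion

Currency withdrawal 396 billion rupees: only the composition of liabilities changes → 0.
OMO sale (to banks) 190 billion rupees: an RBI asset is shed → −190B.
Asset purchase (from non-banks) 227 billion rupees: an RBI asset is acquired → +227B.
Net: 0 − 190 + 227 = +37 billion.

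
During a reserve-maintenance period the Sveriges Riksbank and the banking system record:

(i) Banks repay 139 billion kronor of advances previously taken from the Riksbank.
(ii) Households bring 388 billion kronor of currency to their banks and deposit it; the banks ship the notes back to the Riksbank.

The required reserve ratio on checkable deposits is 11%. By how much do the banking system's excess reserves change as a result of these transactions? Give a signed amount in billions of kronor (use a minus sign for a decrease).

+206.32 billion

Discount-window repayment 139 billion kronor: reserves −139B, deposits 0.
Currency deposit 388 billion kronor: reserves +388B, deposits +388B.
Totals: Δreserves = +249B, Δdeposits = +388B.
Δrequired reserves = 11% × +388B = +42.68B.
Δexcess reserves = Δreserves − Δrequired = +249B − (+42.68B) = +206.32 billion.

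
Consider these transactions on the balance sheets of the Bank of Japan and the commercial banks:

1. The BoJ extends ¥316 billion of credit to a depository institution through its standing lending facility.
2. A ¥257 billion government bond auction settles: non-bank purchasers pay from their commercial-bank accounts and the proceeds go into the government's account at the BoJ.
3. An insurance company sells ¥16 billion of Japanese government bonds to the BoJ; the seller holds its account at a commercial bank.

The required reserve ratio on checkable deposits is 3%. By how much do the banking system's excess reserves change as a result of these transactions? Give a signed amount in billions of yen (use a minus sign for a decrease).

Discount-window loan ¥316 billion: reserves +¥316B, deposits 0.
Government account inflow ¥257 billion: reserves −¥257B, deposits −¥257B.
Asset purchase (from non-banks) ¥16 billion: reserves +¥16B, deposits +¥16B.
Totals: Δreserves = +¥75B, Δdeposits = −¥241B.
Δrequired reserves = 3% × −¥241B = −¥7.23B.
Δexcess reserves = Δreserves − Δrequired = +¥75B − (−¥7.23B) = +¥82.23 billion.

+¥82.23 billion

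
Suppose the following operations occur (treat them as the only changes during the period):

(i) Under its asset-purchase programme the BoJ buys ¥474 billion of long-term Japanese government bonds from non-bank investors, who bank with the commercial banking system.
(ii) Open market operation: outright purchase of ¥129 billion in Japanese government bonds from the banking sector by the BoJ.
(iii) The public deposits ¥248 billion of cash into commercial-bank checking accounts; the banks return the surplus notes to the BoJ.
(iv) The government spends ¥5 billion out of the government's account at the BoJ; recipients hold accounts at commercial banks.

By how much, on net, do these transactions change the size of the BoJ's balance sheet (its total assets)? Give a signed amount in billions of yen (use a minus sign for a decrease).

+¥603 billion

BoJ balance sheet:
  Assets:      Securities +¥603B
  Liabilities: Bank reserves +¥856B, Currency in circulation −¥248B, Government deposits −¥5B
Change in total BoJ assets = +¥603 billion.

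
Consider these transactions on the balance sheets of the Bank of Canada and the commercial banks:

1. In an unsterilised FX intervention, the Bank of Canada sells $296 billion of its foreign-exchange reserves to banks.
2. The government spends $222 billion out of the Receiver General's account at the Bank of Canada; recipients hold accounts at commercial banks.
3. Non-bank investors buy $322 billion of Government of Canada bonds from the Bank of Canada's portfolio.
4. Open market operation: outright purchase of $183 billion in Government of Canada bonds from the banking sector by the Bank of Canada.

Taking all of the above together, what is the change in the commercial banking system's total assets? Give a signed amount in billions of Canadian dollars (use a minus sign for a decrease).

-$100 billion

Bank of Canada balance sheet:
  Assets:      Securities −$139B, Foreign assets −$296B
  Liabilities: Bank reserves −$213B, Government deposits −$222B
Commercial banking system:
  Assets:      Reserves at CB −$213B, Securities −$183B, Foreign assets +$296B
  Liabilities: Checkable deposits −$100B
Change in total bank assets = -$100 billion.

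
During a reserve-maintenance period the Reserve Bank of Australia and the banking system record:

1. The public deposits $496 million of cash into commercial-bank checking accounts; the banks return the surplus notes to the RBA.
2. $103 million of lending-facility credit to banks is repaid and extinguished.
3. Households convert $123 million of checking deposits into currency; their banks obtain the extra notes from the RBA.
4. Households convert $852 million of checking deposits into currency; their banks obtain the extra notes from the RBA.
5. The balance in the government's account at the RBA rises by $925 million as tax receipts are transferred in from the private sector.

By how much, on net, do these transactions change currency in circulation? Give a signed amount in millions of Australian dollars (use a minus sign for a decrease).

+$479 million

RBA balance sheet:
  Assets:      Loans to banks −$103M
  Liabilities: Bank reserves −$1507M, Currency in circulation +$479M, Government deposits +$925M
Commercial banking system:
  Assets:      Reserves at CB −$1507M
  Liabilities: Checkable deposits −$1404M, Borrowings from CB −$103M
So the change in currency in circulation is +$479 million.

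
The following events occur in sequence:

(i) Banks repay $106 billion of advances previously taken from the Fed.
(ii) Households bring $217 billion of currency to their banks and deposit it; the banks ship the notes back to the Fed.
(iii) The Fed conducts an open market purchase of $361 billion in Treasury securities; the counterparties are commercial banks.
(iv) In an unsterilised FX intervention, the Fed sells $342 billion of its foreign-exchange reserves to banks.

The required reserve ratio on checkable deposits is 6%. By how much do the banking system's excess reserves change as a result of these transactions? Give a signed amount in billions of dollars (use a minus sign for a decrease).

Discount-window repayment $106 billion: reserves −$106B, deposits 0.
Currency deposit $217 billion: reserves +$217B, deposits +$217B.
OMO purchase (from banks) $361 billion: reserves +$361B, deposits 0.
FX sale $342 billion: reserves −$342B, deposits 0.
Totals: Δreserves = +$130B, Δdeposits = +$217B.
Δrequired reserves = 6% × +$217B = +$13.02B.
Δexcess reserves = Δreserves − Δrequired = +$130B − (+$13.02B) = +$116.98 billion.

+$116.98 billion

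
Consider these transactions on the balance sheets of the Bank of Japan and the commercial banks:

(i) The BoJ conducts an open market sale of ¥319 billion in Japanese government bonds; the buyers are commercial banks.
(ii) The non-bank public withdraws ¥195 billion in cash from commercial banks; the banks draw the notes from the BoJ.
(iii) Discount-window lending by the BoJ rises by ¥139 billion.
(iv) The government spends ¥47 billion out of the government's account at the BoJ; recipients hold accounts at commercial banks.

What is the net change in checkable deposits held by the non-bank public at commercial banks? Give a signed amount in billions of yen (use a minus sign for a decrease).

-¥148 billion

BoJ balance sheet:
  Assets:      Securities −¥319B, Loans to banks +¥139B
  Liabilities: Bank reserves −¥328B, Currency in circulation +¥195B, Government deposits −¥47B
Commercial banking system:
  Assets:      Reserves at CB −¥328B, Securities +¥319B
  Liabilities: Checkable deposits −¥148B, Borrowings from CB +¥139B
So the change in checkable deposits held by the non-bank public at commercial banks is -¥148 billion.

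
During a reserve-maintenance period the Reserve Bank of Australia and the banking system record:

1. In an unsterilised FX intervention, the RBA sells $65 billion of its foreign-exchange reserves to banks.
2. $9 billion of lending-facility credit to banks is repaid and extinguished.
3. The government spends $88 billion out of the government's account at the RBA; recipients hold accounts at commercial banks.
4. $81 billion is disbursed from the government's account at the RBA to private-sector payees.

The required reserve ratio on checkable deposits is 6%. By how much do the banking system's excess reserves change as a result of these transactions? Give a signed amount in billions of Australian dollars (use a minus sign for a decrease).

+$84.86 billion

FX sale $65 billion: reserves −$65B, deposits 0.
Discount-window repayment $9 billion: reserves −$9B, deposits 0.
Government spending $88 billion: reserves +$88B, deposits +$88B.
Government spending $81 billion: reserves +$81B, deposits +$81B.
Totals: Δreserves = +$95B, Δdeposits = +$169B.
Δrequired reserves = 6% × +$169B = +$10.14B.
Δexcess reserves = Δreserves − Δrequired = +$95B − (+$10.14B) = +$84.86 billion.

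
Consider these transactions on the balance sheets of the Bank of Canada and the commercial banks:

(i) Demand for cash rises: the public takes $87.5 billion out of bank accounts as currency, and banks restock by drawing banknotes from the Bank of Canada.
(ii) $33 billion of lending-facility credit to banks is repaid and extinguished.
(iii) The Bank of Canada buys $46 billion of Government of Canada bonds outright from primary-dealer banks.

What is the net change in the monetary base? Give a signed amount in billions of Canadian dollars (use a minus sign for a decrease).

Bank of Canada balance sheet:
  Assets:      Securities +$46B, Loans to banks −$33B
  Liabilities: Bank reserves −$74.5B, Currency in circulation +$87.5B
Commercial banking system:
  Assets:      Reserves at CB −$74.5B, Securities −$46B
  Liabilities: Checkable deposits −$87.5B, Borrowings from CB −$33B
Monetary base = currency + reserves: +$87.5B + (−$74.5B) = +$13 billion.

+$13 billion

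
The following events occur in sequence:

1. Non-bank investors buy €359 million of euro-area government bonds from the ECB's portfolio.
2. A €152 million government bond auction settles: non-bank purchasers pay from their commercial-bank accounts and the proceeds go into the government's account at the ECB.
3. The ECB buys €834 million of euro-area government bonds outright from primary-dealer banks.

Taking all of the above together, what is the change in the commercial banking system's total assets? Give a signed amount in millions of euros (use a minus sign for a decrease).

Asset sale (to non-banks) €359 million: bank balance sheets shrink → −€359M.
Government account inflow €152 million: bank balance sheets shrink → −€152M.
OMO purchase (from banks) €834 million: just an asset swap on bank balance sheets → 0.
Net: −359 − 152 + 0 = -€511 million.

-€511 million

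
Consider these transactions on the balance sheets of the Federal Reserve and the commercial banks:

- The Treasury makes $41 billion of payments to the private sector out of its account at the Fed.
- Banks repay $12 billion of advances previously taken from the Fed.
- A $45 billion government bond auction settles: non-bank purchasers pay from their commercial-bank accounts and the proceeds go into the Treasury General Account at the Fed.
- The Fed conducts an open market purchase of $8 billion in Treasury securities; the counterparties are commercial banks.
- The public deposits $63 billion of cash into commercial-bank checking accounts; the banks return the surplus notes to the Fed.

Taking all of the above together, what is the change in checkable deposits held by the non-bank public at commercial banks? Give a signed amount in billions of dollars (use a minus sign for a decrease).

+$59 billion

Government spending $41 billion: non-bank counterparties' bank balances rise → +$41B.
Discount-window repayment $12 billion: the counterparty is a bank, so public deposits are unchanged → 0.
Government account inflow $45 billion: non-bank counterparties' bank balances fall → −$45B.
OMO purchase (from banks) $8 billion: the counterparty is a bank, so public deposits are unchanged → 0.
Currency deposit $63 billion: non-bank counterparties' bank balances rise → +$63B.
Net: 41 + 0 − 45 + 0 + 63 = +$59 billion.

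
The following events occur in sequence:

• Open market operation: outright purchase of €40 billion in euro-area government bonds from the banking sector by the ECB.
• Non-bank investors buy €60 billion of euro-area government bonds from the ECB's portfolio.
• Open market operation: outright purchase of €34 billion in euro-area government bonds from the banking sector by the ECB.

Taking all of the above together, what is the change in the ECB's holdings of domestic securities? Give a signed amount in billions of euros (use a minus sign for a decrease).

+€14 billion

OMO purchase (from banks) €40 billion: securities added to the ECB's portfolio → +€40B.
Asset sale (to non-banks) €60 billion: securities removed from the ECB's portfolio → −€60B.
OMO purchase (from banks) €34 billion: securities added to the ECB's portfolio → +€34B.
Net: 40 − 60 + 34 = +€14 billion.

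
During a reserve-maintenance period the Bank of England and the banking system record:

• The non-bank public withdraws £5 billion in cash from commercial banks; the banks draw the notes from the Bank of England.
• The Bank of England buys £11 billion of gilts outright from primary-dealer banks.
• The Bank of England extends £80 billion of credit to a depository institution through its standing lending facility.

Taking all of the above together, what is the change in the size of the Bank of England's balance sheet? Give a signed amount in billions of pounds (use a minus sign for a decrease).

Currency withdrawal £5 billion: only the composition of liabilities changes → 0.
OMO purchase (from banks) £11 billion: a Bank of England asset is acquired → +£11B.
Discount-window loan £80 billion: a Bank of England asset is acquired → +£80B.
Net: 0 + 11 + 80 = +£91 billion.

+£91 billion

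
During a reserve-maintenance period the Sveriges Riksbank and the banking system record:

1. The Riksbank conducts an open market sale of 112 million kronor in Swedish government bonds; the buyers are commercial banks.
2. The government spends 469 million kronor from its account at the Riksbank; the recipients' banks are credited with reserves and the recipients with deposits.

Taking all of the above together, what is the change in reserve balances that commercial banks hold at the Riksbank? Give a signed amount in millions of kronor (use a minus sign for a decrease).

OMO sale (to banks) 112 million kronor: the buying banks pay out of their reserve balances → −112M.
Government spending 469 million kronor: government payments flow into bank reserve accounts → +469M.
Net: −112 + 469 = +357 million.

+357 million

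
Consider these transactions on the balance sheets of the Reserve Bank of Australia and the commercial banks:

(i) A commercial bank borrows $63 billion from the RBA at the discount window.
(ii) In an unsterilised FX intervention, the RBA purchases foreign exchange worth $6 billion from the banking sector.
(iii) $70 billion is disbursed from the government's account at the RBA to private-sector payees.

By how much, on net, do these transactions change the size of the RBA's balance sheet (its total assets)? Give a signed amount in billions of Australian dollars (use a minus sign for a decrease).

Discount-window loan $63 billion: an RBA asset is acquired → +$63B.
FX purchase $6 billion: an RBA asset is acquired → +$6B.
Government spending $70 billion: only the composition of liabilities changes → 0.
Net: 63 + 6 + 0 = +$69 billion.

+$69 billion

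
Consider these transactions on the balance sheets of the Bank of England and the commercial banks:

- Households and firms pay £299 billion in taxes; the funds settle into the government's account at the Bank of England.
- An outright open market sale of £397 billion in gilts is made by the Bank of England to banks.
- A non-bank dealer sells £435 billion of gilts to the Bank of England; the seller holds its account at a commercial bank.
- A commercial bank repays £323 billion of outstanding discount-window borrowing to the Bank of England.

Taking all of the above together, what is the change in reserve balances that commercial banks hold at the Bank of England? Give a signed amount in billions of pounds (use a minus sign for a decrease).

Government account inflow £299 billion: funds move from bank reserves into the government account → −£299B.
OMO sale (to banks) £397 billion: the buying banks pay out of their reserve balances → −£397B.
Asset purchase (from non-banks) £435 billion: the Bank of England pays by crediting reserve accounts → +£435B.
Discount-window repayment £323 billion: repayment is debited from reserves → −£323B.
Net: −299 − 397 + 435 − 323 = -£584 billion.

-£584 billion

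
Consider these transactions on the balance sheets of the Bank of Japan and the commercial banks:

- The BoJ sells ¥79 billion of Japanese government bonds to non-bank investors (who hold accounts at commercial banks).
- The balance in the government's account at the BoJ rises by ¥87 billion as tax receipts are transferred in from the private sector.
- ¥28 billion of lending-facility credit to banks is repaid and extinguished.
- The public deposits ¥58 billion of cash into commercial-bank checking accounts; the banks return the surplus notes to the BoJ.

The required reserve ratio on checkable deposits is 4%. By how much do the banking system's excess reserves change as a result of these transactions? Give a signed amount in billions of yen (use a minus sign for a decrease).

-¥131.68 billion

Asset sale (to non-banks) ¥79 billion: reserves −¥79B, deposits −¥79B.
Government account inflow ¥87 billion: reserves −¥87B, deposits −¥87B.
Discount-window repayment ¥28 billion: reserves −¥28B, deposits 0.
Currency deposit ¥58 billion: reserves +¥58B, deposits +¥58B.
Totals: Δreserves = −¥136B, Δdeposits = −¥108B.
Δrequired reserves = 4% × −¥108B = −¥4.32B.
Δexcess reserves = Δreserves − Δrequired = −¥136B − (−¥4.32B) = -¥131.68 billion.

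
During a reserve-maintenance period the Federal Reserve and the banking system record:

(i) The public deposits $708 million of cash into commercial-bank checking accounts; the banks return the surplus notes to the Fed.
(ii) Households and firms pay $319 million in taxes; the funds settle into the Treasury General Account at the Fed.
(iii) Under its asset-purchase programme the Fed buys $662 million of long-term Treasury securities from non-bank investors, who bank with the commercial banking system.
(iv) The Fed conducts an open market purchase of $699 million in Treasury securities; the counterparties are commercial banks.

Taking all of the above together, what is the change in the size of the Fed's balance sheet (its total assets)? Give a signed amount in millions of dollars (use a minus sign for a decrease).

+$1361 million

Currency deposit $708 million: only the composition of liabilities changes → 0.
Government account inflow $319 million: only the composition of liabilities changes → 0.
Asset purchase (from non-banks) $662 million: a Fed asset is acquired → +$662M.
OMO purchase (from banks) $699 million: a Fed asset is acquired → +$699M.
Net: 0 + 0 + 662 + 699 = +$1361 million.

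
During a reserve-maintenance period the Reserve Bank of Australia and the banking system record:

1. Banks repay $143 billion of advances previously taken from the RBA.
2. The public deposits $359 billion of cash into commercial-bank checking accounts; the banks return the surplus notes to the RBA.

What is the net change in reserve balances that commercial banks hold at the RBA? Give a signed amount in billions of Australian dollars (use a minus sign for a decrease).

RBA balance sheet:
  Assets:      Loans to banks −$143B
  Liabilities: Bank reserves +$216B, Currency in circulation −$359B
Commercial banking system:
  Assets:      Reserves at CB +$216B
  Liabilities: Checkable deposits +$359B, Borrowings from CB −$143B
So the change in reserve balances that commercial banks hold at the RBA is +$216 billion.

+$216 billion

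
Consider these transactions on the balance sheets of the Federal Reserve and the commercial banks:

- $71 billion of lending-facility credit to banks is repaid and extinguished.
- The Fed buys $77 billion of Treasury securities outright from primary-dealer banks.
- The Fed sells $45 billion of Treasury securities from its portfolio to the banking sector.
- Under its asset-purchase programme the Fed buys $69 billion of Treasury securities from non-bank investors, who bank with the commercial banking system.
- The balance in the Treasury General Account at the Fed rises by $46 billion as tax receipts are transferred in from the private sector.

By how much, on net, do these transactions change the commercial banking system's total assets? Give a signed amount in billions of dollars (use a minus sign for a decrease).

Fed balance sheet:
  Assets:      Securities +$101B, Loans to banks −$71B
  Liabilities: Bank reserves −$16B, Government deposits +$46B
Commercial banking system:
  Assets:      Reserves at CB −$16B, Securities −$32B
  Liabilities: Checkable deposits +$23B, Borrowings from CB −$71B
Change in total bank assets = -$48 billion.

-$48 billion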